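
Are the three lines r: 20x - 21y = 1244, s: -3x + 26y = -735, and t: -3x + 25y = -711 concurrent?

The three lines meet at one point iff the augmented coefficient matrix [aᵢ bᵢ cᵢ] has rank < 3, i.e. its determinant vanishes.
Here the determinant is 0.
It vanishes, so the lines are concurrent at (37, -24).

Yes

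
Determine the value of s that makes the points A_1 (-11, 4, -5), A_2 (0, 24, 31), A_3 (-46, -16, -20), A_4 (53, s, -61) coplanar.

Coplanarity ⇔ det[A_1A_2; A_1A_3; A_1A_4] = 0.
Expanding, this is linear in s: (-1095)s + (4380) = 0.
So s = 4.

4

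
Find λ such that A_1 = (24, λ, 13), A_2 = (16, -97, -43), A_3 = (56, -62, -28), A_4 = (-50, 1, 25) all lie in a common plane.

Coplanarity ⇔ det[A_1A_2; A_1A_3; A_1A_4] = 0.
Expanding, this is linear in λ: (3710)λ + (3710) = 0.
So λ = -1.

-1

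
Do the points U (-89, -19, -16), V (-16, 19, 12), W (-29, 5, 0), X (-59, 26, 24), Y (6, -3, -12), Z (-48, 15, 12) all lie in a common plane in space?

Yes

The plane through U, V, W has normal n = UV × UW = (-64, 512, -528) and equation n·P = 4416.
Checking the remaining points: n·X = 4416, n·Y = 4416, n·Z = 4416.
All equal 4416, so all 6 points lie in one plane.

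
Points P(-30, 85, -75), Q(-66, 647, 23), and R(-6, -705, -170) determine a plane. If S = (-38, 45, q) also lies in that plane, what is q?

-65

A normal to the plane is n = PQ × PR = (24030, -1068, 14952).
S lies in the plane iff n · PS = 0.
This gives (14952)q + (971880) = 0, so q = -65.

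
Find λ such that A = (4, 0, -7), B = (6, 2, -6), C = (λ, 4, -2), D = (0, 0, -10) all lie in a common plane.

12

Normal to plane ABD: n = (-6, 2, 8); plane equation n·P = -80.
Requiring n·C = -80: (-6)λ + (-8) = -80.
So λ = 12.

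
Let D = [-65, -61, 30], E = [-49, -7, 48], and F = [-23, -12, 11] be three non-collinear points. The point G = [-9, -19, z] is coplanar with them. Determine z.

Coplanarity requires DE · (DF × DG) = 0.
DE = (16, 54, 18), DF = (42, 49, -19); the triple product is linear in z with coefficient -1484 and constant term -17808.
Setting it to zero: z = -12.

-12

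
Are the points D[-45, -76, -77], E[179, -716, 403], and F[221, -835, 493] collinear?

DE = (224, -640, 480), DF = (266, -759, 570).
DE × DF = (-480, 0, 224).
The cross product is nonzero, so the points do not lie on one line.

No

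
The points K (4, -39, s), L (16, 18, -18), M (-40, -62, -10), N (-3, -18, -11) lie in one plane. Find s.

3

Coplanarity ⇔ det[KL; KM; KN] = 0.
Expanding, this is linear in s: (-496)s + (1488) = 0.
So s = 3.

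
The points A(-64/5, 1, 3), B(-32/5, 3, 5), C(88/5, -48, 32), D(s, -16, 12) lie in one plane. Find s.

-24/5

Normal to plane ABC: n = (156, -624/5, -1872/5); plane equation n·P = -16224/5.
Requiring n·D = -16224/5: (156)s + (-2496) = -16224/5.
So s = -24/5.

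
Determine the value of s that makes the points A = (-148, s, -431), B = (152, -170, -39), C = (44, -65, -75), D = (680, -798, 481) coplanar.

219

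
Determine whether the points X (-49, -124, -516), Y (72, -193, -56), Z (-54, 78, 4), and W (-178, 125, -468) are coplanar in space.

No

A normal to the plane through X, Y, Z is n = XY × XZ = (-128800, -65220, 24097).
The plane has equation n·P = 1964428. For W: n·W = 3496504.
3496504 ≠ 1964428, so W is off the plane.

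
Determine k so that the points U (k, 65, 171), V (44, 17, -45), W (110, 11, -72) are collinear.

Direction VW = (66, -6, -27). From the y-coordinate of U, the parameter along the line is τ = (65 − 17)/(-6) = -8.
Then k = 44 + (-8)·(66) = -484.

-484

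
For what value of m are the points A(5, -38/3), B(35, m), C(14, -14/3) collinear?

Collinearity: (B − A) must be parallel to (C − A) = (9, 8).
Cross-multiplying the components: (m − (-38/3))·(9) = (30)·(8).
Solving gives m = 14.

14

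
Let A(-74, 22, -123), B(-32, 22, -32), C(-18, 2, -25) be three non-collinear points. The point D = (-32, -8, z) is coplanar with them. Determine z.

-67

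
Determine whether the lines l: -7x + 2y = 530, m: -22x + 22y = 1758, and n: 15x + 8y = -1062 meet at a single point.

No

Intersecting l and m: solving the 2×2 system gives (x, y) = (-4072/55, 323/55).
Substitute into n: (15)(-4072/55) + (8)(323/55) = -58496/55.
But n requires -1062 ≠ -58496/55, so the three lines have no common point.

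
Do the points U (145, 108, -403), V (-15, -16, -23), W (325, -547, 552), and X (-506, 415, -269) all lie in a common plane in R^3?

With U as base: UV = (-160, -124, 380), UW = (180, -655, 955), UX = (-651, 307, 134).
UW × UX = (-380955, -645825, -371145).
UV · (UW × UX) = 0.
The scalar triple product vanishes, so the four points are coplanar.

Yes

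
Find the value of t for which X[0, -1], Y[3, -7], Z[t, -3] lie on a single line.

1

Collinearity: (Z − X) must be parallel to (Y − X) = (3, -6).
Cross-multiplying the components: (t − 0)·(-6) = (-2)·(3).
Solving gives t = 1.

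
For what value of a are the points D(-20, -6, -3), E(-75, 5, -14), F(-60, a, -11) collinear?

Collinearity requires DE × DF = 0; each component is linear in a.
The x-component gives (11)a + (-22) = 0, so a = 2.
The remaining components then also vanish.

2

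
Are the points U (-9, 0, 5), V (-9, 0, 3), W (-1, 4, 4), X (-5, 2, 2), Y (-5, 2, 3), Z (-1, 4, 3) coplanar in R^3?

Yes

The plane through U, V, W has normal n = UV × UW = (8, -16, 0) and equation n·P = -72.
Checking the remaining points: n·X = -72, n·Y = -72, n·Z = -72.
All equal -72, so all 6 points lie in one plane.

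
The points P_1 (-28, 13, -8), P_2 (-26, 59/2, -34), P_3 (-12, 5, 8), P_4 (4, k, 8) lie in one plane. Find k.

7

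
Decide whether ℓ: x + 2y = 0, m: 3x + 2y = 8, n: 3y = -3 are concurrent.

The three lines meet at one point iff the augmented coefficient matrix [aᵢ bᵢ cᵢ] has rank < 3, i.e. its determinant vanishes.
Here the determinant is -12.
Nonzero, so no common point exists.

No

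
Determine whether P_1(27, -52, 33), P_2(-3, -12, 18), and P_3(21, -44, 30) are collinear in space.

Yes

P_1P_2 = (-30, 40, -15), P_1P_3 = (-6, 8, -3).
Each component of P_1P_3 is 1/5 times the corresponding component of P_1P_2, so P_1P_3 = 1/5·P_1P_2 and the points are collinear.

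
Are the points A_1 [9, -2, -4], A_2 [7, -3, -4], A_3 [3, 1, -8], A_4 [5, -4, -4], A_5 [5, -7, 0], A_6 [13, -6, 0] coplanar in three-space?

The plane through A_1, A_2, A_3 has normal n = A_1A_2 × A_1A_3 = (4, -8, -12) and equation n·P = 100.
Checking the remaining points: n·A_4 = 100, n·A_5 = 76, n·A_6 = 100.
Since n·A_5 = 76 ≠ 100, A_5 is off the plane and the points are not all coplanar.

No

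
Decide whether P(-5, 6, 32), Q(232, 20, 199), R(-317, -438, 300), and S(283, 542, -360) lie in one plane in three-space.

With P as base: PQ = (237, 14, 167), PR = (-312, -444, 268), PS = (288, 536, -392).
PR × PS = (30400, -45120, -39360).
PQ · (PR × PS) = 0.
The scalar triple product vanishes, so the four points are coplanar.

Yes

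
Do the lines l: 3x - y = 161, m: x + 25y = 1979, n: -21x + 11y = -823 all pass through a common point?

Yes

Lines aᵢx + bᵢy = cᵢ with pairwise distinct directions are concurrent exactly when det[aᵢ bᵢ cᵢ] = 0.
Here the determinant is 0.
It vanishes, so the lines are concurrent at (79, 76).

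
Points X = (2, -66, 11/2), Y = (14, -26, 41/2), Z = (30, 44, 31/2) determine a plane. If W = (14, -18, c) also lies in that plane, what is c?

The plane through X, Y, Z has equation −1250x + 300y + 200z = -21200.
Substituting W: (200)c + (-22900) = -21200, so c = 17/2.

17/2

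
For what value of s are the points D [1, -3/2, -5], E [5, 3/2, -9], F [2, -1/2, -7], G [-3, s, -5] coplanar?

-7/2

The points are coplanar iff DE · (DF × DG) = 0.
Expanding, this is linear in s: (4)s + (14) = 0.
So s = -7/2.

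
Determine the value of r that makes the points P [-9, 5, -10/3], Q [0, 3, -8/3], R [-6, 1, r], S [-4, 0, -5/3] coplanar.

-2

The points are coplanar iff PQ · (PR × PS) = 0.
Expanding, this is linear in r: (35)r + (70) = 0.
So r = -2.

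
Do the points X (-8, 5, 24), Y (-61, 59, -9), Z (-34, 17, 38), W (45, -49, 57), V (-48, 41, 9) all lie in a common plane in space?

Yes

The plane through X, Y, Z has normal n = XY × XZ = (1152, 1600, 768) and equation n·P = 17216.
Checking the remaining points: n·W = 17216, n·V = 17216.
All equal 17216, so all 5 points lie in one plane.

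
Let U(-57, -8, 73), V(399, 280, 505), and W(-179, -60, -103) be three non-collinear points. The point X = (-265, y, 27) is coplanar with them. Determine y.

-202

The plane through U, V, W has equation −28224x + 27552y + 11424z = 2222304.
Substituting X: (27552)y + (7787808) = 2222304, so y = -202.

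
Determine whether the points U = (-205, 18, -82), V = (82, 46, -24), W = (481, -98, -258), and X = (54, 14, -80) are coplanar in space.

Yes

A normal to the plane through U, V, W is n = UV × UW = (1800, 90300, -52500).
The plane has equation n·P = 5561400. For X: n·X = 5561400.
Equal, so X lies in the plane and all four are coplanar.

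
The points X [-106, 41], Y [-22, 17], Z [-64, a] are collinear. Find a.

29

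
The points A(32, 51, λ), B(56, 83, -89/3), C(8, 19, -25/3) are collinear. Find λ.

Collinearity requires AB × AC = 0; each component is linear in λ.
The x-component gives (-64)λ + (-1216) = 0, so λ = -19.
The remaining components then also vanish.

-19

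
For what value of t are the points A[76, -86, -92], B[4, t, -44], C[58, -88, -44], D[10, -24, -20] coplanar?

The points are coplanar iff AB · (AC × AD) = 0.
Expanding, this is linear in t: (-1872)t + (3744) = 0.
So t = 2.

2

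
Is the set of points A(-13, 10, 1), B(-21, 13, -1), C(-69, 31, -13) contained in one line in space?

AB = (-8, 3, -2), AC = (-56, 21, -14).
Each component of AC is 7 times the corresponding component of AB, so AC = 7·AB and the points are collinear.

Yes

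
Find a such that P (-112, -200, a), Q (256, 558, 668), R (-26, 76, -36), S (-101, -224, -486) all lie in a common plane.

-448

The points are coplanar iff PQ · (PR × PS) = 0.
Expanding, this is linear in a: (-48450)a + (-21705600) = 0.
So a = -448.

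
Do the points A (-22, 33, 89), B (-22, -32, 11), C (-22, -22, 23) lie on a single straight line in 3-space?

Yes

AB = (0, -65, -78), AC = (0, -55, -66).
Each component of AC is 11/13 times the corresponding component of AB, so AC = 11/13·AB and the points are collinear.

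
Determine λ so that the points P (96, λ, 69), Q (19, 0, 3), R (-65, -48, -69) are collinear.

Collinearity requires PQ × PR = 0; each component is linear in λ.
The x-component gives (72)λ + (-3168) = 0, so λ = 44.
The remaining components then also vanish.

44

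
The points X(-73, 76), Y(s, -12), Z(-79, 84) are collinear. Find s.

-7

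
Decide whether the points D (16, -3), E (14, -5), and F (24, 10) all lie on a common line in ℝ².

No

DE = (-2, -2), DF = (8, 13).
If collinear, DF would be a scalar multiple of DE. But (-2)·(13) ≠ (-2)·(8) (difference -10), so they are not parallel; the points are not collinear.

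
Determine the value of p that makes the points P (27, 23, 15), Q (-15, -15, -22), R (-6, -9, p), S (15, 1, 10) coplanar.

Normal to plane PQS: n = (-624, 234, 468); plane equation n·X = -4446.
Requiring n·R = -4446: (468)p + (1638) = -4446.
So p = -13.

-13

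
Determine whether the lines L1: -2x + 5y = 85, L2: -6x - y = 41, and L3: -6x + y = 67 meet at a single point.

No

Lines aᵢx + bᵢy = cᵢ with pairwise distinct directions are concurrent exactly when det[aᵢ bᵢ cᵢ] = 0.
Here the determinant is -24.
Nonzero, so no common point exists.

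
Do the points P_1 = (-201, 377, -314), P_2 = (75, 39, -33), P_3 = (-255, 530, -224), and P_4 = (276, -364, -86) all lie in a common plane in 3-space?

With P_1 as base: P_1P_2 = (276, -338, 281), P_1P_3 = (-54, 153, 90), P_1P_4 = (477, -741, 228).
P_1P_3 × P_1P_4 = (101574, 55242, -32967).
P_1P_2 · (P_1P_3 × P_1P_4) = 98901.
Since 98901 ≠ 0, the four points are not coplanar.

No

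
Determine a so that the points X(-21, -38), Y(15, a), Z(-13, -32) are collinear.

-11

Collinearity: (Y − X) must be parallel to (Z − X) = (8, 6).
Cross-multiplying the components: (a − (-38))·(8) = (36)·(6).
Solving gives a = -11.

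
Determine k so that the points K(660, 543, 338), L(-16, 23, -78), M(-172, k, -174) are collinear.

-97

Direction KL = (-676, -520, -416). From the x-coordinate of M, the parameter along the line is τ = (-172 − 660)/(-676) = 16/13.
Then k = 543 + 16/13·(-520) = -97.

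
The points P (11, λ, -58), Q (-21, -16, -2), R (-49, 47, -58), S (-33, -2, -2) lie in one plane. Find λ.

-23

The points are coplanar iff PQ · (PR × PS) = 0.
Expanding, this is linear in λ: (-672)λ + (-15456) = 0.
So λ = -23.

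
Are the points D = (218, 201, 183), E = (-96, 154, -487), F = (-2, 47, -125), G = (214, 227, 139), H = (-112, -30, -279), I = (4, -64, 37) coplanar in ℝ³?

Yes

The plane through D, E, F has normal n = DE × DF = (-88704, 50688, 38016) and equation n·P = -2192256.
Checking the remaining points: n·G = -2192256, n·H = -2192256, n·I = -2192256.
All equal -2192256, so all 6 points lie in one plane.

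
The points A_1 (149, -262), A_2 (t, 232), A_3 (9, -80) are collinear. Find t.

Collinearity: (A_2 − A_1) must be parallel to (A_3 − A_1) = (-140, 182).
Cross-multiplying the components: (t − 149)·(182) = (494)·(-140).
Solving gives t = -231.

-231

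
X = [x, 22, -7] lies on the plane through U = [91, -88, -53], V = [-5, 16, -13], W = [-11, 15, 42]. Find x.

-11

A normal to the plane is n = UV × UW = (5760, 5040, 720).
X lies in the plane iff n · UX = 0.
This gives (5760)x + (63360) = 0, so x = -11.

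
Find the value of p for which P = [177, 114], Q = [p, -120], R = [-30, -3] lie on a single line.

-237

Collinearity: (Q − P) must be parallel to (R − P) = (-207, -117).
Cross-multiplying the components: (p − 177)·(-117) = (-234)·(-207).
Solving gives p = -237.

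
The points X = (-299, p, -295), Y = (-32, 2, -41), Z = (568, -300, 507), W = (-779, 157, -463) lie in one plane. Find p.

Coplanarity ⇔ det[XY; XZ; XW] = 0.
Expanding, this is linear in p: (156156)p + (-22642620) = 0.
So p = 145.

145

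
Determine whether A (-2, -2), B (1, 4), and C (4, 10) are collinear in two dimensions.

Yes

AB = (3, 6), AC = (6, 12).
det[AB; AC] = (3)(12) − (6)(6) = 0.
The determinant is zero, so the points are collinear.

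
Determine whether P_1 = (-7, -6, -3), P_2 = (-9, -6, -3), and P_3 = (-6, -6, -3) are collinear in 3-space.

P_1P_2 = (-2, 0, 0), P_1P_3 = (1, 0, 0).
P_1P_2 × P_1P_3 = (0, 0, 0).
The cross product vanishes, so the three points are collinear.

Yes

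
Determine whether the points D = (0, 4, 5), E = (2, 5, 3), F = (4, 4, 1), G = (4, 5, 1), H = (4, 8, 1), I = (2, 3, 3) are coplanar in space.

Yes

The plane through D, E, F has normal n = DE × DF = (-4, 0, -4) and equation n·P = -20.
Checking the remaining points: n·G = -20, n·H = -20, n·I = -20.
All equal -20, so all 6 points lie in one plane.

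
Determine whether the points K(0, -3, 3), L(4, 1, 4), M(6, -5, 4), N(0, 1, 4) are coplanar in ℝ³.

No

With K as base: KL = (4, 4, 1), KM = (6, -2, 1), KN = (0, 4, 1).
KM × KN = (-6, -6, 24).
KL · (KM × KN) = -24.
Since -24 ≠ 0, the four points are not coplanar.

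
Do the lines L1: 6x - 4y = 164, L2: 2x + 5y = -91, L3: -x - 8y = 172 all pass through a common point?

Intersecting L1 and L2: solving the 2×2 system gives (x, y) = (12, -23).
Substitute into L3: (-1)(12) + (-8)(-23) = 172.
This equals 172, so (12, -23) lies on all three lines and they are concurrent.

Yes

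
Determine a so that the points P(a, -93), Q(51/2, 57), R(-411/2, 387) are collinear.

261/2

Collinearity: (P − Q) must be parallel to (R − Q) = (-231, 330).
Cross-multiplying the components: (a − 51/2)·(330) = (-150)·(-231).
Solving gives a = 261/2.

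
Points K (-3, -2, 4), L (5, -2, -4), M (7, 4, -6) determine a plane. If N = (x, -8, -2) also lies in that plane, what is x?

3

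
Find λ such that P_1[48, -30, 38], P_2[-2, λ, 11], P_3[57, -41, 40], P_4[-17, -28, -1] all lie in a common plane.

-19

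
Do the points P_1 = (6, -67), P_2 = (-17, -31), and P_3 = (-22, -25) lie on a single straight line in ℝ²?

No

P_1P_2 = (-23, 36), P_1P_3 = (-28, 42).
Twice the signed area of △P_1P_2P_3 is (-23)(42) − (36)(-28) = 42.
The area is nonzero, so the three points are not collinear.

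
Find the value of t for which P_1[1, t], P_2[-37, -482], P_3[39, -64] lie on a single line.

-273

The three points are collinear iff det[P_1P_2; P_1P_3] = 0.
This determinant is linear in t: (76)t + (20748) = 0, so t = -273.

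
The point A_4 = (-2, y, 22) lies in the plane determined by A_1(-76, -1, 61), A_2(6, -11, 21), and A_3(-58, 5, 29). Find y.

-9

Coplanarity requires A_1A_2 · (A_1A_3 × A_1A_4) = 0.
A_1A_2 = (82, -10, -40), A_1A_3 = (18, 6, -32); the triple product is linear in y with coefficient 1904 and constant term 17136.
Setting it to zero: y = -9.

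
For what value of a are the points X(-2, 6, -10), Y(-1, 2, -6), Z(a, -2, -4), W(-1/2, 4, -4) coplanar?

Coplanarity ⇔ det[XY; XZ; XW] = 0.
Expanding, this is linear in a: (16)a + (8) = 0.
So a = -1/2.

-1/2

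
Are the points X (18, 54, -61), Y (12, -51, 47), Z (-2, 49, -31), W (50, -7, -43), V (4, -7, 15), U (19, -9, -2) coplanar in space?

The plane through X, Y, Z has normal n = XY × XZ = (-2610, -1980, -2070) and equation n·P = -27630.
Checking the remaining points: n·W = -27630, n·V = -27630, n·U = -27630.
All equal -27630, so all 6 points lie in one plane.

Yes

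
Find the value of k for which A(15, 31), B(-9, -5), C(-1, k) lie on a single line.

Collinearity: (C − A) must be parallel to (B − A) = (-24, -36).
Cross-multiplying the components: (k − 31)·(-24) = (-16)·(-36).
Solving gives k = 7.

7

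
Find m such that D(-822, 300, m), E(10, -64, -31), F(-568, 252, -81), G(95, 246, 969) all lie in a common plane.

Coplanarity ⇔ det[DE; DF; DG] = 0.
Expanding, this is linear in m: (206040)m + (73350240) = 0.
So m = -356.

-356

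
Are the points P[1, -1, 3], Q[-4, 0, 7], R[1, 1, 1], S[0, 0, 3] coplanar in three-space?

A normal to the plane through P, Q, R is n = PQ × PR = (-10, -10, -10).
The plane has equation n·X = -30. For S: n·S = -30.
Equal, so S lies in the plane and all four are coplanar.

Yes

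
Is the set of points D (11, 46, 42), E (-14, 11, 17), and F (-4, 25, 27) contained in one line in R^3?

DE = (-25, -35, -25), DF = (-15, -21, -15).
DE × DF = (0, 0, 0).
The cross product vanishes, so the three points are collinear.

Yes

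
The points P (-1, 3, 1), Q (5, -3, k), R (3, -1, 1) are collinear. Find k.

1

Collinearity requires PQ × PR = 0; each component is linear in k.
The x-component gives (4)k + (-4) = 0, so k = 1.
The remaining components then also vanish.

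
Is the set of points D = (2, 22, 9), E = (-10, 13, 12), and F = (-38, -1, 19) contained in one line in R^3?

DE = (-12, -9, 3), DF = (-40, -23, 10).
Comparing components 2 and 3: (-9)(10) − (3)(-23) = -21 ≠ 0, so DE and DF are not parallel and the points are not collinear.

No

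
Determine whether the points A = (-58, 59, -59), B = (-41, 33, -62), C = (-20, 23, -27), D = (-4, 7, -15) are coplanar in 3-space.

Yes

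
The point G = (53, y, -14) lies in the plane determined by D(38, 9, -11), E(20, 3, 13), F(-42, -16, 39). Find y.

A normal to the plane is n = DE × DF = (300, -1020, -30).
G lies in the plane iff n · DG = 0.
This gives (-1020)y + (13770) = 0, so y = 27/2.

27/2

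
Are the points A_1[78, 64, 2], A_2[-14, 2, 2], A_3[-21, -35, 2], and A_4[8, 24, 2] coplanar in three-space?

With A_1 as base: A_1A_2 = (-92, -62, 0), A_1A_3 = (-99, -99, 0), A_1A_4 = (-70, -40, 0).
A_1A_3 × A_1A_4 = (0, 0, -2970).
A_1A_2 · (A_1A_3 × A_1A_4) = 0.
The scalar triple product vanishes, so the four points are coplanar.

Yes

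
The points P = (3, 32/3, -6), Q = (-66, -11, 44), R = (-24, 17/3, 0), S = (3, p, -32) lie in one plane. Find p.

The points are coplanar iff PQ · (PR × PS) = 0.
Expanding, this is linear in p: (-936)p + (16224) = 0.
So p = 52/3.

52/3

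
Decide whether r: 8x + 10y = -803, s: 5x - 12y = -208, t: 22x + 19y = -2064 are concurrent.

Lines aᵢx + bᵢy = cᵢ with pairwise distinct directions are concurrent exactly when det[aᵢ bᵢ cᵢ] = 0.
Here the determinant is -1077.
Nonzero, so no common point exists.

No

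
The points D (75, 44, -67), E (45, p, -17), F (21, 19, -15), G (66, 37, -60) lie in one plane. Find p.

Coplanarity ⇔ det[DE; DF; DG] = 0.
Expanding, this is linear in p: (-90)p + (5940) = 0.
So p = 66.

66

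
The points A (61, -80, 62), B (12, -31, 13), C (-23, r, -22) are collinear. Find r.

4

Direction AB = (-49, 49, -49). From the x-coordinate of C, the parameter along the line is τ = (-23 − 61)/(-49) = 12/7.
Then r = (-80) + 12/7·(49) = 4.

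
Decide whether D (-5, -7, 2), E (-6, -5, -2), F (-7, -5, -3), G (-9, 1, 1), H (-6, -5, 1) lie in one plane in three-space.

The plane through D, E, F has normal n = DE × DF = (-2, 3, 2) and equation n·P = -7.
Checking the remaining points: n·G = 23, n·H = -1.
Since n·G = 23 ≠ -7, G is off the plane and the points are not all coplanar.

No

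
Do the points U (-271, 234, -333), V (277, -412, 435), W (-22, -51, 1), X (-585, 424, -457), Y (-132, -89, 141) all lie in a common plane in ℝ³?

The plane through U, V, W has normal n = UV × UW = (3116, 8200, 4674) and equation n·P = -482078.
Checking the remaining points: n·X = -482078, n·Y = -482078.
All equal -482078, so all 5 points lie in one plane.

Yes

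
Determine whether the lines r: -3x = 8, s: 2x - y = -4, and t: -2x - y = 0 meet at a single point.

No

Intersecting r and s: solving the 2×2 system gives (x, y) = (-8/3, -4/3).
Substitute into t: (-2)(-8/3) + (-1)(-4/3) = 20/3.
But t requires 0 ≠ 20/3, so the three lines have no common point.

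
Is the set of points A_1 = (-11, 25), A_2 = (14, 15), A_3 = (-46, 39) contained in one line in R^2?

Yes

A_1A_2 = (25, -10), A_1A_3 = (-35, 14).
det[A_1A_2; A_1A_3] = (25)(14) − (-10)(-35) = 0.
The determinant is zero, so the points are collinear.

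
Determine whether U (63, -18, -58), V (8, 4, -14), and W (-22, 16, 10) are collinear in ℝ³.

UV = (-55, 22, 44), UW = (-85, 34, 68).
Each component of UW is 17/11 times the corresponding component of UV, so UW = 17/11·UV and the points are collinear.

Yes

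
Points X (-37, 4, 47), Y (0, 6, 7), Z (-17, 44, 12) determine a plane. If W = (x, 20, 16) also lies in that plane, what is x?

Coplanarity requires XY · (XZ × XW) = 0.
XY = (37, 2, -40), XZ = (20, 40, -35); the triple product is linear in x with coefficient 1530 and constant term 19890.
Setting it to zero: x = -13.

-13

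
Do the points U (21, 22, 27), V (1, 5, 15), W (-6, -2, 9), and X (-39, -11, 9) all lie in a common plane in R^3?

No

A normal to the plane through U, V, W is n = UV × UW = (18, -36, 21).
The plane has equation n·P = 153. For X: n·X = -117.
-117 ≠ 153, so X is off the plane.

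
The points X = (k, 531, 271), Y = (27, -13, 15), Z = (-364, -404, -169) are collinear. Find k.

Direction YZ = (-391, -391, -184). From the y-coordinate of X, the parameter along the line is τ = (531 − (-13))/(-391) = -32/23.
Then k = 27 + (-32/23)·(-391) = 571.

571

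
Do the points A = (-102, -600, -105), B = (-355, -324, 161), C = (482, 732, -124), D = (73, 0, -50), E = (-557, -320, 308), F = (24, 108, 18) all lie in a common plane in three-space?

Yes

The plane through A, B, C has normal n = AB × AC = (-359556, 150537, -498180) and equation n·P = -1338588.
Checking the remaining points: n·D = -1338588, n·E = -1338588, n·F = -1338588.
All equal -1338588, so all 6 points lie in one plane.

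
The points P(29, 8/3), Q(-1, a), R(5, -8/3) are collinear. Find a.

-4

The three points are collinear iff det[PQ; PR] = 0.
This determinant is linear in a: (24)a + (96) = 0, so a = -4.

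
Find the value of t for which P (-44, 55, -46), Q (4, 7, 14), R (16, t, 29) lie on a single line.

-5

Collinearity requires PQ × PR = 0; each component is linear in t.
The x-component gives (-60)t + (-300) = 0, so t = -5.
The remaining components then also vanish.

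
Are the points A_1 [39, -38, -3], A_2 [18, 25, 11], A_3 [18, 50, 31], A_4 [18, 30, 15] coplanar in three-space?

The four points are coplanar iff the 3×3 determinant with rows A_1A_2, A_1A_3, A_1A_4 is zero.
Rows: (-21, 63, 14), (-21, 88, 34), (-21, 68, 18).
Expanding along the first row: (-21)(-728) − (63)(336) + (14)(420) = 0.
Zero determinant ⇒ coplanar.

Yes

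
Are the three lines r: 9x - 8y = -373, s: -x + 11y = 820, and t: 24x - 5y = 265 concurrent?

The three lines meet at one point iff the augmented coefficient matrix [aᵢ bᵢ cᵢ] has rank < 3, i.e. its determinant vanishes.
Here the determinant is 182.
Nonzero, so no common point exists.

No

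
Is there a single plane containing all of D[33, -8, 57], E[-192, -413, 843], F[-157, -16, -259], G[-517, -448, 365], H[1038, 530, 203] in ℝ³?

The plane through D, E, F has normal n = DE × DF = (134268, -220440, -75150) and equation n·P = 1910814.
Checking the remaining points: n·G = 1910814, n·H = 7281534.
Since n·H = 7281534 ≠ 1910814, H is off the plane and the points are not all coplanar.

No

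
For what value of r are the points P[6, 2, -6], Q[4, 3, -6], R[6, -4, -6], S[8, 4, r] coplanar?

-6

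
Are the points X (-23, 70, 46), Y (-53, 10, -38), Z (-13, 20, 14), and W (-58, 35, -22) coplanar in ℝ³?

A normal to the plane through X, Y, Z is n = XY × XZ = (-2280, -1800, 2100).
The plane has equation n·P = 23040. For W: n·W = 23040.
Equal, so W lies in the plane and all four are coplanar.

Yes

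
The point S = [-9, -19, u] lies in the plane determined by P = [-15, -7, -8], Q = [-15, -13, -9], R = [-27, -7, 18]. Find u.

-23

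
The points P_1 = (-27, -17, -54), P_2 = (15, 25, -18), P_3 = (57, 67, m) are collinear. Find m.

18

Collinearity requires P_1P_2 × P_1P_3 = 0; each component is linear in m.
The x-component gives (42)m + (-756) = 0, so m = 18.
The remaining components then also vanish.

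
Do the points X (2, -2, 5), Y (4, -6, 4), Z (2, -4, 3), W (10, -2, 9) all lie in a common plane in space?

The four points are coplanar iff the 3×3 determinant with rows XY, XZ, XW is zero.
Rows: (2, -4, -1), (0, -2, -2), (8, 0, 4).
Expanding along the first row: (2)(-8) − (-4)(16) + (-1)(16) = 32.
Nonzero ⇒ not coplanar.

No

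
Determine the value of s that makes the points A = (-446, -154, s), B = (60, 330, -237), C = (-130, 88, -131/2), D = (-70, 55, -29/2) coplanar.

The points are coplanar iff AB · (AC × AD) = 0.
Expanding, this is linear in s: (-20790)s + (1361745) = 0.
So s = 131/2.

131/2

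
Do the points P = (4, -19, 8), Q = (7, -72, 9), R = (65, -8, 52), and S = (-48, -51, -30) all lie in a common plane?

Yes

The four points are coplanar iff the 3×3 determinant with rows PQ, PR, PS is zero.
Rows: (3, -53, 1), (61, 11, 44), (-52, -32, -38).
Expanding along the first row: (3)(990) − (-53)(-30) + (1)(-1380) = 0.
Zero determinant ⇒ coplanar.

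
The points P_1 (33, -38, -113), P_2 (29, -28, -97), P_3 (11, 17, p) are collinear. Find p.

-25

Direction P_1P_2 = (-4, 10, 16). From the x-coordinate of P_3, the parameter along the line is τ = (11 − 33)/(-4) = 11/2.
Then p = (-113) + 11/2·(16) = -25.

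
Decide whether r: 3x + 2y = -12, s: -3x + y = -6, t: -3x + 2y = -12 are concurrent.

Intersecting r and s: solving the 2×2 system gives (x, y) = (0, -6).
Substitute into t: (-3)(0) + (2)(-6) = -12.
This equals -12, so (0, -6) lies on all three lines and they are concurrent.

Yes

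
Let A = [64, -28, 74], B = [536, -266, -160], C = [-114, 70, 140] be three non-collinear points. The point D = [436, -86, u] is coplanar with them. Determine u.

-460

Coplanarity requires AB · (AC × AD) = 0.
AB = (472, -238, -234), AC = (-178, 98, 66); the triple product is linear in u with coefficient 3892 and constant term 1790320.
Setting it to zero: u = -460.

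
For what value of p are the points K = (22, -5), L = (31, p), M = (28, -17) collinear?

The three points are collinear iff det[KL; KM] = 0.
This determinant is linear in p: (-6)p + (-138) = 0, so p = -23.

-23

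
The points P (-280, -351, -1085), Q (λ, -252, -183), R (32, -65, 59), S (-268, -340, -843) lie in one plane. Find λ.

-172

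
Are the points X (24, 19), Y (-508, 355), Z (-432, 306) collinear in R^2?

No

XY = (-532, 336), XZ = (-456, 287).
det[XY; XZ] = (-532)(287) − (336)(-456) = 532.
The determinant is nonzero, so they are not collinear.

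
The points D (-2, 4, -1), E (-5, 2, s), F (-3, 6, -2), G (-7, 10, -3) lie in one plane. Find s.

2

Coplanarity ⇔ det[DE; DF; DG] = 0.
Expanding, this is linear in s: (4)s + (-8) = 0.
So s = 2.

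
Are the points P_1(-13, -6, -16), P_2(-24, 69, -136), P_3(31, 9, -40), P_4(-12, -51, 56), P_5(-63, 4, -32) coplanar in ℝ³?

Yes

The plane through P_1, P_2, P_3 has normal n = P_1P_2 × P_1P_3 = (0, -5544, -3465) and equation n·P = 88704.
Checking the remaining points: n·P_4 = 88704, n·P_5 = 88704.
All equal 88704, so all 5 points lie in one plane.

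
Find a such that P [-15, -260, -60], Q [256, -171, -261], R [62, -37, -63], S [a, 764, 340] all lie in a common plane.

The points are coplanar iff PQ · (PR × PS) = 0.
Expanding, this is linear in a: (44556)a + (7084404) = 0.
So a = -159.

-159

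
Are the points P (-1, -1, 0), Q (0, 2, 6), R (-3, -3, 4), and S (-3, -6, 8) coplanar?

No

With P as base: PQ = (1, 3, 6), PR = (-2, -2, 4), PS = (-2, -5, 8).
PR × PS = (4, 8, 6).
PQ · (PR × PS) = 64.
Since 64 ≠ 0, the four points are not coplanar.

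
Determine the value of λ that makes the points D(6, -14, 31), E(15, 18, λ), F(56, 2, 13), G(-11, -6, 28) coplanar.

Normal to plane DFG: n = (96, 456, 672); plane equation n·P = 15024.
Requiring n·E = 15024: (672)λ + (9648) = 15024.
So λ = 8.

8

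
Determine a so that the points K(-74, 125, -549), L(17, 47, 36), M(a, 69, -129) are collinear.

-26/3

Direction KL = (91, -78, 585). From the y-coordinate of M, the parameter along the line is τ = (69 − 125)/(-78) = 28/39.
Then a = (-74) + 28/39·(91) = -26/3.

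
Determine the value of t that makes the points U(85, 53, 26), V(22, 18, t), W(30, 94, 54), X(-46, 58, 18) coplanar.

Coplanarity ⇔ det[UV; UW; UX] = 0.
Expanding, this is linear in t: (5096)t + (40768) = 0.
So t = -8.

-8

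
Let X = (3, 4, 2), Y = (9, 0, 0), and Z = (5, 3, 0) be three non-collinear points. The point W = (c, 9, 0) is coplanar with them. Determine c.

-3

Coplanarity requires XY · (XZ × XW) = 0.
XY = (6, -4, -2), XZ = (2, -1, -2); the triple product is linear in c with coefficient 6 and constant term 18.
Setting it to zero: c = -3.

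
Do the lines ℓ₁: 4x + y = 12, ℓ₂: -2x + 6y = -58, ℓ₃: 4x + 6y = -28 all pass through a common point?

Yes

Intersecting ℓ₁ and ℓ₂: solving the 2×2 system gives (x, y) = (5, -8).
Substitute into ℓ₃: (4)(5) + (6)(-8) = -28.
This equals -28, so (5, -8) lies on all three lines and they are concurrent.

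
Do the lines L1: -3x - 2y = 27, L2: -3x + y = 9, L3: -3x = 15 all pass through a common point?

Yes

Intersecting L1 and L2: solving the 2×2 system gives (x, y) = (-5, -6).
Substitute into L3: (-3)(-5) + (0)(-6) = 15.
This equals 15, so (-5, -6) lies on all three lines and they are concurrent.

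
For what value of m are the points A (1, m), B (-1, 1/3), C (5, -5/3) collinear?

The three points are collinear iff det[AB; AC] = 0.
This determinant is linear in m: (6)m + (2) = 0, so m = -1/3.

-1/3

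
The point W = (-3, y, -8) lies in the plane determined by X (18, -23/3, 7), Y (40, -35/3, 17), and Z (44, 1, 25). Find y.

The plane through X, Y, Z has equation −(476/3)x − 136y + (884/3)z = 748/3.
Substituting W: (-136)y + (-5644/3) = 748/3, so y = -47/3.

-47/3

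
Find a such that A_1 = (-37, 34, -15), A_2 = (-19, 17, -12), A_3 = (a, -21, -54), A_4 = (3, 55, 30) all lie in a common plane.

-41

The points are coplanar iff A_1A_2 · (A_1A_3 × A_1A_4) = 0.
Expanding, this is linear in a: (828)a + (33948) = 0.
So a = -41.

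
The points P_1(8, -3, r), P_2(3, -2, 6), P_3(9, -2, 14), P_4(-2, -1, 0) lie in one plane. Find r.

12

Coplanarity ⇔ det[P_1P_2; P_1P_3; P_1P_4] = 0.
Expanding, this is linear in r: (-6)r + (72) = 0.
So r = 12.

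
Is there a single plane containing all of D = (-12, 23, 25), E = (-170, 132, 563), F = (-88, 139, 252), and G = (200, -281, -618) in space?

Yes

With D as base: DE = (-158, 109, 538), DF = (-76, 116, 227), DG = (212, -304, -643).
DF × DG = (-5580, -744, -1488).
DE · (DF × DG) = 0.
The scalar triple product vanishes, so the four points are coplanar.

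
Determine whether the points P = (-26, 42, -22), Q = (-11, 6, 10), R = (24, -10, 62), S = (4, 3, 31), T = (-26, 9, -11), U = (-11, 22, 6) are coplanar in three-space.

No

The plane through P, Q, R has normal n = PQ × PR = (-1360, 340, 1020) and equation n·X = 27200.
Checking the remaining points: n·S = 27200, n·T = 27200, n·U = 28560.
Since n·U = 28560 ≠ 27200, U is off the plane and the points are not all coplanar.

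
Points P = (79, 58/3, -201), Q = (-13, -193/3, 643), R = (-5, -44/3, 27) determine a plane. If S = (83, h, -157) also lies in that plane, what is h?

50/3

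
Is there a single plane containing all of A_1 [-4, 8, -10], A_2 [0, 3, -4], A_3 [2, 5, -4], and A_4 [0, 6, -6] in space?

Yes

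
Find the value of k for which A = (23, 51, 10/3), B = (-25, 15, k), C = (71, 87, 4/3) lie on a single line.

Direction AC = (48, 36, -2). From the x-coordinate of B, the parameter along the line is τ = (-25 − 23)/48 = -1.
Then k = 10/3 + (-1)·(-2) = 16/3.

16/3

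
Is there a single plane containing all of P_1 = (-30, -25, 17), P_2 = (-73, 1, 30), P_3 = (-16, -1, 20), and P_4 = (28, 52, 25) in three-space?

No

With P_1 as base: P_1P_2 = (-43, 26, 13), P_1P_3 = (14, 24, 3), P_1P_4 = (58, 77, 8).
P_1P_3 × P_1P_4 = (-39, 62, -314).
P_1P_2 · (P_1P_3 × P_1P_4) = -793.
Since -793 ≠ 0, the four points are not coplanar.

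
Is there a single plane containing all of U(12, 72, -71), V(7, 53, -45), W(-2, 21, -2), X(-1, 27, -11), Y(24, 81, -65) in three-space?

The plane through U, V, W has normal n = UV × UW = (15, -19, -11) and equation n·P = -407.
Checking the remaining points: n·X = -407, n·Y = -464.
Since n·Y = -464 ≠ -407, Y is off the plane and the points are not all coplanar.

No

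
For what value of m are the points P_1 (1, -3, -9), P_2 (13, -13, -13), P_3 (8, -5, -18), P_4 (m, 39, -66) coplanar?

Normal to plane P_1P_2P_3: n = (82, 80, 46); plane equation n·P = -572.
Requiring n·P_4 = -572: (82)m + (84) = -572.
So m = -8.

-8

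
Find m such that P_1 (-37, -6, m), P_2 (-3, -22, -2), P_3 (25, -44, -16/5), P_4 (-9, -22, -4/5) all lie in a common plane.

8/5

The points are coplanar iff P_1P_2 · (P_1P_3 × P_1P_4) = 0.
Expanding, this is linear in m: (132)m + (-1056/5) = 0.
So m = 8/5.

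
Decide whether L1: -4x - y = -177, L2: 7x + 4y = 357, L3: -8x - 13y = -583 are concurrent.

Intersecting L1 and L2: solving the 2×2 system gives (x, y) = (39, 21).
Substitute into L3: (-8)(39) + (-13)(21) = -585.
But L3 requires -583 ≠ -585, so the three lines have no common point.

No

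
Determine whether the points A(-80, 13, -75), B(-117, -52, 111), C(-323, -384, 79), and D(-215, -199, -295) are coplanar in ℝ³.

Yes

The four points are coplanar iff the 3×3 determinant with rows AB, AC, AD is zero.
Rows: (-37, -65, 186), (-243, -397, 154), (-135, -212, -220).
Expanding along the first row: (-37)(119988) − (-65)(74250) + (186)(-2079) = 0.
Zero determinant ⇒ coplanar.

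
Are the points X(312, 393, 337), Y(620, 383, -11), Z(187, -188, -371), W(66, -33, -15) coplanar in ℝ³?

Yes

The four points are coplanar iff the 3×3 determinant with rows XY, XZ, XW is zero.
Rows: (308, -10, -348), (-125, -581, -708), (-246, -426, -352).
Expanding along the first row: (308)(-97096) − (-10)(-130168) + (-348)(-89676) = 0.
Zero determinant ⇒ coplanar.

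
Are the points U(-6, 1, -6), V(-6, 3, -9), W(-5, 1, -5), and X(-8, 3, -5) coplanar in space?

With U as base: UV = (0, 2, -3), UW = (1, 0, 1), UX = (-2, 2, 1).
UW × UX = (-2, -3, 2).
UV · (UW × UX) = -12.
Since -12 ≠ 0, the four points are not coplanar.

No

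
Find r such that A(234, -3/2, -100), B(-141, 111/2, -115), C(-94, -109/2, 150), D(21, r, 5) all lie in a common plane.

-27/2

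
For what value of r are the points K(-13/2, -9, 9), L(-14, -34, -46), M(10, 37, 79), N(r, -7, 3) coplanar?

-5

Normal to plane KLM: n = (780, -765/2, 135/2); plane equation n·P = -1020.
Requiring n·N = -1020: (780)r + (2880) = -1020.
So r = -5.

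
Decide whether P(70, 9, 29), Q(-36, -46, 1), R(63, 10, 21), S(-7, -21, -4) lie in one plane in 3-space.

A normal to the plane through P, Q, R is n = PQ × PR = (468, -652, -491).
The plane has equation n·X = 12653. For S: n·S = 12380.
12380 ≠ 12653, so S is off the plane.

No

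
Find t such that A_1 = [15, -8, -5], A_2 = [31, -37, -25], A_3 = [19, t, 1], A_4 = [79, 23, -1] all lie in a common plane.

Normal to plane A_1A_2A_4: n = (504, -1344, 2352); plane equation n·P = 6552.
Requiring n·A_3 = 6552: (-1344)t + (11928) = 6552.
So t = 4.

4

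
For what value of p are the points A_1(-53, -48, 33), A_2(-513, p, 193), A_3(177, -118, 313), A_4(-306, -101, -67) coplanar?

Normal to plane A_1A_3A_4: n = (21840, -47840, -29900); plane equation n·P = 152100.
Requiring n·A_2 = 152100: (-47840)p + (-16974620) = 152100.
So p = -358.

-358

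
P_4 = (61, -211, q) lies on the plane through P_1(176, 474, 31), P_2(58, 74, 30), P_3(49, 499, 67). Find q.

The plane through P_1, P_2, P_3 has equation −14375x + 4375y − 53750z = -2122500.
Substituting P_4: (-53750)q + (-1800000) = -2122500, so q = 6.

6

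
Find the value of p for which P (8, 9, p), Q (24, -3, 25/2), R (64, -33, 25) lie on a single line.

15/2

Direction QR = (40, -30, 25/2). From the x-coordinate of P, the parameter along the line is τ = (8 − 24)/40 = -2/5.
Then p = 25/2 + (-2/5)·(25/2) = 15/2.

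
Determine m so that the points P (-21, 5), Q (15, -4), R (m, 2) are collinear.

Collinearity: (R − P) must be parallel to (Q − P) = (36, -9).
Cross-multiplying the components: (m − (-21))·(-9) = (-3)·(36).
Solving gives m = -9.

-9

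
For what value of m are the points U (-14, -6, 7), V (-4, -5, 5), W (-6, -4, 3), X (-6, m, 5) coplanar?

-5

Normal to plane UVW: n = (0, 24, 12); plane equation n·P = -60.
Requiring n·X = -60: (24)m + (60) = -60.
So m = -5.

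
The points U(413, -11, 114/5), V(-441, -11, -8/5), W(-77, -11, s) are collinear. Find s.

Direction UV = (-854, 0, -122/5). From the x-coordinate of W, the parameter along the line is τ = (-77 − 413)/(-854) = 35/61.
Then s = 114/5 + 35/61·(-122/5) = 44/5.

44/5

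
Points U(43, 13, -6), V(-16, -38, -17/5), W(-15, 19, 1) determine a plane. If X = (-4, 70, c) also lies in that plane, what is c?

19/5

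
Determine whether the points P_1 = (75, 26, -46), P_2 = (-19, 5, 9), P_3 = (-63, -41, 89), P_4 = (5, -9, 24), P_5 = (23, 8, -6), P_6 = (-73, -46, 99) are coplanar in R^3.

The plane through P_1, P_2, P_3 has normal n = P_1P_2 × P_1P_3 = (850, 5100, 3400) and equation n·P = 39950.
Checking the remaining points: n·P_4 = 39950, n·P_5 = 39950, n·P_6 = 39950.
All equal 39950, so all 6 points lie in one plane.

Yes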